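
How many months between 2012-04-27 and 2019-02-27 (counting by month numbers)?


From April 2012 to February 2019
7 years * 12 = 84 months, minus 2 months = 82

82 months


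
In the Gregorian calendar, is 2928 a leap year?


Gregorian leap year rule: divisible by 4, but not by 100, unless also by 400.
2928 is divisible by 4 but not 100 -> leap year

Yes


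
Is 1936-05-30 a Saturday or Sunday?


Anchor: Jan 1, 1936. With p = 1936 - 1 = 1935: (p + p//4 - p//100 + p//400) mod 7 = (1935 + 483 - 19 + 4) mod 7 = 2403 mod 7 = 2 -> Wednesday (Mon=0 ... Sun=6)
Day of year: 151; offset = 150
Weekday index = (2 + 150) mod 7 = 5 -> Saturday
Weekend days: Saturday, Sunday

Yes


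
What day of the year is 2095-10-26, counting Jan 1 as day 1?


Date: October 26, 2095
Days in months 1 through 9: 273
Plus 26 days in October

Day of year: 299


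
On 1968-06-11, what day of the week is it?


Date: June 11, 1968
Anchor: Jan 1, 1968. With p = 1968 - 1 = 1967: (p + p//4 - p//100 + p//400) mod 7 = (1967 + 491 - 19 + 4) mod 7 = 2443 mod 7 = 0 -> Monday (Mon=0 ... Sun=6)
Days before June (Jan-May): 152; offset = 152 + 11 - 1 = 162
Weekday index = (0 + 162) mod 7 = 1

Day of the week: Tuesday


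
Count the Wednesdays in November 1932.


November 1932 has 30 days
Anchor: Jan 1, 1932. With p = 1932 - 1 = 1931: (p + p//4 - p//100 + p//400) mod 7 = (1931 + 482 - 19 + 4) mod 7 = 2398 mod 7 = 4 -> Friday (Mon=0 ... Sun=6)
Days before November (Jan-Oct): 305; November 1 index = (4 + 305) mod 7 = 1 -> Tuesday
First Wednesday is November 2
Wednesdays: 2, 9, 16, 23, 30

5 Wednesdays


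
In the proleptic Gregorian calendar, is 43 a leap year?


Gregorian leap year rule: divisible by 4, but not by 100, unless also by 400.
43 is not divisible by 4 -> not a leap year

No


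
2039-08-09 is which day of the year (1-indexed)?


Date: August 9, 2039
Days in months 1 through 7: 212
Plus 9 days in August

Day of year: 221


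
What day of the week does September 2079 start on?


Target: September 1, 2079
Anchor: Jan 1, 2079. With p = 2079 - 1 = 2078: (p + p//4 - p//100 + p//400) mod 7 = (2078 + 519 - 20 + 5) mod 7 = 2582 mod 7 = 6 -> Sunday (Mon=0 ... Sun=6)
Days before September (Jan-Aug): 243 days
Weekday index = (6 + 243) mod 7 = 4

Friday


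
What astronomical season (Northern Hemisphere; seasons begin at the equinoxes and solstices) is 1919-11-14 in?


Date: November 14
Astronomical Autumn (approx.; exact equinox/solstice day varies by year): September 22 to December 20
November 14 falls within the Autumn window

Autumn


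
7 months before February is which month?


February is month 2
2 - 7 = -5; wrap: -5 + 12 = 7

July


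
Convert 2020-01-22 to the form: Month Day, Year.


ISO 2020-01-22 parses as year=2020, month=01, day=22
Month 1 -> January

January 22, 2020


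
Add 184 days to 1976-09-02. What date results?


Start: 1976-09-02, add 184 days
September 1976 has 30 days: 30 - 2 = 28 days to September 30 -> 156 left
October 1976 has 31 days -> 125 left
November 1976 has 30 days -> 95 left
December 1976 has 31 days -> 64 left
January 1977 has 31 days -> 33 left
February 1977 has 28 days -> 5 left
March 1977: 5 <= 31 -> lands on March 5

Result: 1977-03-05


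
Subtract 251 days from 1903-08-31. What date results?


Start: 1903-08-31, subtract 251 days
Back 31 days from August 31 reaches July 31, 1903 -> 220 left
July 1903 has 31 days -> back to June 30, 1903 -> 189 left
June 1903 has 30 days -> back to May 31, 1903 -> 159 left
May 1903 has 31 days -> back to April 30, 1903 -> 128 left
April 1903 has 30 days -> back to March 31, 1903 -> 98 left
March 1903 has 31 days -> back to February 28, 1903 -> 67 left
February 1903 has 28 days -> back to January 31, 1903 -> 39 left
January 1903 has 31 days -> back to December 31, 1902 -> 8 left
December 1902: 31 - 8 = 23 -> lands on December 23

Result: 1902-12-23


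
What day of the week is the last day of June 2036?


June 2036 has 30 days
Anchor: Jan 1, 2036. With p = 2036 - 1 = 2035: (p + p//4 - p//100 + p//400) mod 7 = (2035 + 508 - 20 + 5) mod 7 = 2528 mod 7 = 1 -> Tuesday (Mon=0 ... Sun=6)
Days before June (Jan-May): 152; June 1 index = (1 + 152) mod 7 = 6 -> Sunday
Last day offset: 30 - 1 = 29 days
Weekday index = (6 + 29) mod 7 = 0

Monday, June 30


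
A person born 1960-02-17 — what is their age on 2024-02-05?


Birth: 1960-02-17
Reference: 2024-02-05
Year difference: 2024 - 1960 = 64
Birthday not yet reached in 2024, subtract 1

63 years old


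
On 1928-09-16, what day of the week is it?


Date: September 16, 1928
Anchor: Jan 1, 1928. With p = 1928 - 1 = 1927: (p + p//4 - p//100 + p//400) mod 7 = (1927 + 481 - 19 + 4) mod 7 = 2393 mod 7 = 6 -> Sunday (Mon=0 ... Sun=6)
Days before September (Jan-Aug): 244; offset = 244 + 16 - 1 = 259
Weekday index = (6 + 259) mod 7 = 6

Day of the week: Sunday


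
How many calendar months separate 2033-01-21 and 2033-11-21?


From January 2033 to November 2033
0 years * 12 = 0 months, plus 10 months = 10

10 months


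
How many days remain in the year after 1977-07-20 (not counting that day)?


Day of year: 201 of 365
Remaining = 365 - 201

164 days


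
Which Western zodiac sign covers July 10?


Date: July 10
Conventional tropical zodiac dates: Cancer from June 21 onward; Leo starts July 23
July 10 falls within the Cancer range

Cancer


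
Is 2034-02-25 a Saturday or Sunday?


Anchor: Jan 1, 2034. With p = 2034 - 1 = 2033: (p + p//4 - p//100 + p//400) mod 7 = (2033 + 508 - 20 + 5) mod 7 = 2526 mod 7 = 6 -> Sunday (Mon=0 ... Sun=6)
Day of year: 56; offset = 55
Weekday index = (6 + 55) mod 7 = 5 -> Saturday
Weekend days: Saturday, Sunday

Yes


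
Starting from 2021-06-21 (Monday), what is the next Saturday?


Current: Monday
Target: Saturday
Days ahead: 5

Next Saturday: 2021-06-26


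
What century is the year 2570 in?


Century = (year - 1) // 100 + 1
= (2570 - 1) // 100 + 1
= 2569 // 100 + 1
= 25 + 1

26th century


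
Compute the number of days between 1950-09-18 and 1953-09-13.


From 1950-09-18 to 1953-09-13
1950-09-18: days before September = 31 + 28 + 31 + 30 + 31 + 30 + 31 + 31 = 243 (1950 is not a leap year); day of year = 243 + 18 = 261
1953-09-13: days before September = 31 + 28 + 31 + 30 + 31 + 30 + 31 + 31 = 243 (1953 is not a leap year); day of year = 243 + 13 = 256
Rest of 1950: 365 - 261 = 104
Full years 1951 (365), 1952 (366): 731
Total = 104 + 731 + 256 = 1091

1091 days


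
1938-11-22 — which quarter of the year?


Month: November (month 11)
Q1: Jan-Mar, Q2: Apr-Jun, Q3: Jul-Sep, Q4: Oct-Dec

Q4


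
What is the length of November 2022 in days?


November 2022

30 days


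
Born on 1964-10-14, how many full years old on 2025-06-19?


Birth: 1964-10-14
Reference: 2025-06-19
Year difference: 2025 - 1964 = 61
Birthday not yet reached in 2025, subtract 1

60 years old


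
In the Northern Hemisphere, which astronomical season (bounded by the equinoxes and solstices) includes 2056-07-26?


Date: July 26
Astronomical Summer (approx.; exact equinox/solstice day varies by year): June 21 to September 21
July 26 falls within the Summer window

Summer


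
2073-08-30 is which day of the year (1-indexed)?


Date: August 30, 2073
Days in months 1 through 7: 212
Plus 30 days in August

Day of year: 242


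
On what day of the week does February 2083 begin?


Target: February 1, 2083
Anchor: Jan 1, 2083. With p = 2083 - 1 = 2082: (p + p//4 - p//100 + p//400) mod 7 = (2082 + 520 - 20 + 5) mod 7 = 2587 mod 7 = 4 -> Friday (Mon=0 ... Sun=6)
Days before February (Jan): 31 days
Weekday index = (4 + 31) mod 7 = 0

Monday


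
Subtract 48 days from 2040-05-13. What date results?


Start: 2040-05-13, subtract 48 days
Back 13 days from May 13 reaches April 30, 2040 -> 35 left
April 2040 has 30 days -> back to March 31, 2040 -> 5 left
March 2040: 31 - 5 = 26 -> lands on March 26

Result: 2040-03-26


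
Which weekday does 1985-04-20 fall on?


Date: April 20, 1985
Anchor: Jan 1, 1985. With p = 1985 - 1 = 1984: (p + p//4 - p//100 + p//400) mod 7 = (1984 + 496 - 19 + 4) mod 7 = 2465 mod 7 = 1 -> Tuesday (Mon=0 ... Sun=6)
Days before April (Jan-Mar): 90; offset = 90 + 20 - 1 = 109
Weekday index = (1 + 109) mod 7 = 5

Day of the week: Saturday


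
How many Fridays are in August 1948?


August 1948 has 31 days
Anchor: Jan 1, 1948. With p = 1948 - 1 = 1947: (p + p//4 - p//100 + p//400) mod 7 = (1947 + 486 - 19 + 4) mod 7 = 2418 mod 7 = 3 -> Thursday (Mon=0 ... Sun=6)
Days before August (Jan-Jul): 213; August 1 index = (3 + 213) mod 7 = 6 -> Sunday
First Friday is August 6
Fridays: 6, 13, 20, 27

4 Fridays


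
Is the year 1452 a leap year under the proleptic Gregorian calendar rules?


Gregorian leap year rule: divisible by 4, but not by 100, unless also by 400.
1452 is divisible by 4 but not 100 -> leap year

Yes


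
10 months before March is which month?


March is month 3
3 - 10 = -7; wrap: -7 + 12 = 5

May


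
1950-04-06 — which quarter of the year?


Month: April (month 4)
Q1: Jan-Mar, Q2: Apr-Jun, Q3: Jul-Sep, Q4: Oct-Dec

Q2


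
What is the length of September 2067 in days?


September 2067

30 days


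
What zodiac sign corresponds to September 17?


Date: September 17
Conventional tropical zodiac dates: Virgo from August 23 onward; Libra starts September 23
September 17 falls within the Virgo range

Virgo


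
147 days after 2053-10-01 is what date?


Start: 2053-10-01, add 147 days
October 2053 has 31 days: 31 - 1 = 30 days to October 31 -> 117 left
November 2053 has 30 days -> 87 left
December 2053 has 31 days -> 56 left
January 2054 has 31 days -> 25 left
February 2054: 25 <= 28 -> lands on February 25

Result: 2054-02-25


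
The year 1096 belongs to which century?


Century = (year - 1) // 100 + 1
= (1096 - 1) // 100 + 1
= 1095 // 100 + 1
= 10 + 1

11th century


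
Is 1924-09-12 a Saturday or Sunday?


Anchor: Jan 1, 1924. With p = 1924 - 1 = 1923: (p + p//4 - p//100 + p//400) mod 7 = (1923 + 480 - 19 + 4) mod 7 = 2388 mod 7 = 1 -> Tuesday (Mon=0 ... Sun=6)
Day of year: 256; offset = 255
Weekday index = (1 + 255) mod 7 = 4 -> Friday
Weekend days: Saturday, Sunday

No


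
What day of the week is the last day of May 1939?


May 1939 has 31 days
Anchor: Jan 1, 1939. With p = 1939 - 1 = 1938: (p + p//4 - p//100 + p//400) mod 7 = (1938 + 484 - 19 + 4) mod 7 = 2407 mod 7 = 6 -> Sunday (Mon=0 ... Sun=6)
Days before May (Jan-Apr): 120; May 1 index = (6 + 120) mod 7 = 0 -> Monday
Last day offset: 31 - 1 = 30 days
Weekday index = (0 + 30) mod 7 = 2

Wednesday, May 31


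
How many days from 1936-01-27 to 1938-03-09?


From 1936-01-27 to 1938-03-09
1936-01-27: day of year = 27
1938-03-09: days before March = 31 + 28 = 59 (1938 is not a leap year); day of year = 59 + 9 = 68
Rest of 1936: 366 - 27 = 339
Full years 1937 (365): 365
Total = 339 + 365 + 68 = 772

772 days


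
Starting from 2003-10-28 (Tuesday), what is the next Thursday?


Current: Tuesday
Target: Thursday
Days ahead: 2

Next Thursday: 2003-10-30


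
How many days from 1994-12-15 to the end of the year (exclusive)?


Day of year: 349 of 365
Remaining = 365 - 349

16 days


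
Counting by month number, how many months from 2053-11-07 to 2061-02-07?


From November 2053 to February 2061
8 years * 12 = 96 months, minus 9 months = 87

87 months


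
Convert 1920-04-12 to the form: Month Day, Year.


ISO 1920-04-12 parses as year=1920, month=04, day=12
Month 4 -> April

April 12, 1920


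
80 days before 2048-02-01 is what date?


Start: 2048-02-01, subtract 80 days
Back 1 day from February 1 reaches January 31, 2048 -> 79 left
January 2048 has 31 days -> back to December 31, 2047 -> 48 left
December 2047 has 31 days -> back to November 30, 2047 -> 17 left
November 2047: 30 - 17 = 13 -> lands on November 13

Result: 2047-11-13


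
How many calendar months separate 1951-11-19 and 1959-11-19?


From November 1951 to November 1959
8 years * 12 = 96 months = 96

96 months


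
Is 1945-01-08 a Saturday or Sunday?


Anchor: Jan 1, 1945. With p = 1945 - 1 = 1944: (p + p//4 - p//100 + p//400) mod 7 = (1944 + 486 - 19 + 4) mod 7 = 2415 mod 7 = 0 -> Monday (Mon=0 ... Sun=6)
Day of year: 8; offset = 7
Weekday index = (0 + 7) mod 7 = 0 -> Monday
Weekend days: Saturday, Sunday

No


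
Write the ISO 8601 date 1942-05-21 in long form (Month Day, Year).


ISO 1942-05-21 parses as year=1942, month=05, day=21
Month 5 -> May

May 21, 1942


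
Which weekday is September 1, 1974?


Target: September 1, 1974
Anchor: Jan 1, 1974. With p = 1974 - 1 = 1973: (p + p//4 - p//100 + p//400) mod 7 = (1973 + 493 - 19 + 4) mod 7 = 2451 mod 7 = 1 -> Tuesday (Mon=0 ... Sun=6)
Days before September (Jan-Aug): 243 days
Weekday index = (1 + 243) mod 7 = 6

Sunday


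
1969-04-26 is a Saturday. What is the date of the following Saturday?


Current: Saturday
Target: Saturday
Days ahead: 7

Next Saturday: 1969-05-03


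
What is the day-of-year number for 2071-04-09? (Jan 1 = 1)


Date: April 9, 2071
Days in months 1 through 3: 90
Plus 9 days in April

Day of year: 99


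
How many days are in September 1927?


September 1927

30 days


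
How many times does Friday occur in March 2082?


March 2082 has 31 days
Anchor: Jan 1, 2082. With p = 2082 - 1 = 2081: (p + p//4 - p//100 + p//400) mod 7 = (2081 + 520 - 20 + 5) mod 7 = 2586 mod 7 = 3 -> Thursday (Mon=0 ... Sun=6)
Days before March (Jan-Feb): 59; March 1 index = (3 + 59) mod 7 = 6 -> Sunday
First Friday is March 6
Fridays: 6, 13, 20, 27

4 Fridays


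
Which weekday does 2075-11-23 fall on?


Date: November 23, 2075
Anchor: Jan 1, 2075. With p = 2075 - 1 = 2074: (p + p//4 - p//100 + p//400) mod 7 = (2074 + 518 - 20 + 5) mod 7 = 2577 mod 7 = 1 -> Tuesday (Mon=0 ... Sun=6)
Days before November (Jan-Oct): 304; offset = 304 + 23 - 1 = 326
Weekday index = (1 + 326) mod 7 = 5

Day of the week: Saturday


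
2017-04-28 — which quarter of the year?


Month: April (month 4)
Q1: Jan-Mar, Q2: Apr-Jun, Q3: Jul-Sep, Q4: Oct-Dec

Q2


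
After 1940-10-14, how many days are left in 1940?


Day of year: 288 of 366
Remaining = 366 - 288

78 days


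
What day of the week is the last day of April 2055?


April 2055 has 30 days
Anchor: Jan 1, 2055. With p = 2055 - 1 = 2054: (p + p//4 - p//100 + p//400) mod 7 = (2054 + 513 - 20 + 5) mod 7 = 2552 mod 7 = 4 -> Friday (Mon=0 ... Sun=6)
Days before April (Jan-Mar): 90; April 1 index = (4 + 90) mod 7 = 3 -> Thursday
Last day offset: 30 - 1 = 29 days
Weekday index = (3 + 29) mod 7 = 4

Friday, April 30


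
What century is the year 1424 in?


Century = (year - 1) // 100 + 1
= (1424 - 1) // 100 + 1
= 1423 // 100 + 1
= 14 + 1

15th century


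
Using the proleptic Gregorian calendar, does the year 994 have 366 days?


Gregorian leap year rule: divisible by 4, but not by 100, unless also by 400.
994 is not divisible by 4 -> not a leap year

No


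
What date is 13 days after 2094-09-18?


Start: 2094-09-18, add 13 days
September 2094 has 30 days: 30 - 18 = 12 days to September 30 -> 1 left
October 2094: 1 <= 31 -> lands on October 1

Result: 2094-10-01


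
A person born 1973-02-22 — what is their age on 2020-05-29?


Birth: 1973-02-22
Reference: 2020-05-29
Year difference: 2020 - 1973 = 47

47 years old


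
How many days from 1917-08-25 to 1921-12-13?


From 1917-08-25 to 1921-12-13
1917-08-25: days before August = 31 + 28 + 31 + 30 + 31 + 30 + 31 = 212 (1917 is not a leap year); day of year = 212 + 25 = 237
1921-12-13: days before December = 31 + 28 + 31 + 30 + 31 + 30 + 31 + 31 + 30 + 31 + 30 = 334 (1921 is not a leap year); day of year = 334 + 13 = 347
Rest of 1917: 365 - 237 = 128
Full years 1918 (365), 1919 (365), 1920 (366): 1096
Total = 128 + 1096 + 347 = 1571

1571 days


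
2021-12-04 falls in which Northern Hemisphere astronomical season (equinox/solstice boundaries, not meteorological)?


Date: December 4
Astronomical Autumn (approx.; exact equinox/solstice day varies by year): September 22 to December 20
December 4 falls within the Autumn window

Autumn


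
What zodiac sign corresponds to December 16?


Date: December 16
Conventional tropical zodiac dates: Sagittarius from November 22 onward; Capricorn starts December 22
December 16 falls within the Sagittarius range

Sagittarius


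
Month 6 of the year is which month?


Month 6 of 12

June


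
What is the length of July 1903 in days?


July 1903

31 days


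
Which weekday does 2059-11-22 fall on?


Date: November 22, 2059
Anchor: Jan 1, 2059. With p = 2059 - 1 = 2058: (p + p//4 - p//100 + p//400) mod 7 = (2058 + 514 - 20 + 5) mod 7 = 2557 mod 7 = 2 -> Wednesday (Mon=0 ... Sun=6)
Days before November (Jan-Oct): 304; offset = 304 + 22 - 1 = 325
Weekday index = (2 + 325) mod 7 = 5

Day of the week: Saturday


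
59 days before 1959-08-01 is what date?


Start: 1959-08-01, subtract 59 days
Back 1 day from August 1 reaches July 31, 1959 -> 58 left
July 1959 has 31 days -> back to June 30, 1959 -> 27 left
June 1959: 30 - 27 = 3 -> lands on June 3

Result: 1959-06-03


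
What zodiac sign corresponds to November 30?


Date: November 30
Conventional tropical zodiac dates: Sagittarius from November 22 onward; Capricorn starts December 22
November 30 falls within the Sagittarius range

Sagittarius


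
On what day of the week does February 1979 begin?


Target: February 1, 1979
Anchor: Jan 1, 1979. With p = 1979 - 1 = 1978: (p + p//4 - p//100 + p//400) mod 7 = (1978 + 494 - 19 + 4) mod 7 = 2457 mod 7 = 0 -> Monday (Mon=0 ... Sun=6)
Days before February (Jan): 31 days
Weekday index = (0 + 31) mod 7 = 3

Thursday


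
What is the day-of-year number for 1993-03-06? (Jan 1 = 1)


Date: March 6, 1993
Days in months 1 through 2: 59
Plus 6 days in March

Day of year: 65


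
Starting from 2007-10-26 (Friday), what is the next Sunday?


Current: Friday
Target: Sunday
Days ahead: 2

Next Sunday: 2007-10-28


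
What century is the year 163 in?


Century = (year - 1) // 100 + 1
= (163 - 1) // 100 + 1
= 162 // 100 + 1
= 1 + 1

2nd century


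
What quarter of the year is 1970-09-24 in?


Month: September (month 9)
Q1: Jan-Mar, Q2: Apr-Jun, Q3: Jul-Sep, Q4: Oct-Dec

Q3


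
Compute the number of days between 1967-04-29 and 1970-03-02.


From 1967-04-29 to 1970-03-02
1967-04-29: days before April = 31 + 28 + 31 = 90 (1967 is not a leap year); day of year = 90 + 29 = 119
1970-03-02: days before March = 31 + 28 = 59 (1970 is not a leap year); day of year = 59 + 2 = 61
Rest of 1967: 365 - 119 = 246
Full years 1968 (366), 1969 (365): 731
Total = 246 + 731 + 61 = 1038

1038 days


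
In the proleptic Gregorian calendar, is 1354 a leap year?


Gregorian leap year rule: divisible by 4, but not by 100, unless also by 400.
1354 is not divisible by 4 -> not a leap year

No


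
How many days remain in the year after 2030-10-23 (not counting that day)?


Day of year: 296 of 365
Remaining = 365 - 296

69 days


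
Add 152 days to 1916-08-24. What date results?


Start: 1916-08-24, add 152 days
August 1916 has 31 days: 31 - 24 = 7 days to August 31 -> 145 left
September 1916 has 30 days -> 115 left
October 1916 has 31 days -> 84 left
November 1916 has 30 days -> 54 left
December 1916 has 31 days -> 23 left
January 1917: 23 <= 31 -> lands on January 23

Result: 1917-01-23


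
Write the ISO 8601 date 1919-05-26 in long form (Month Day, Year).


ISO 1919-05-26 parses as year=1919, month=05, day=26
Month 5 -> May

May 26, 1919


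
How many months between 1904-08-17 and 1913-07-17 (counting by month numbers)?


From August 1904 to July 1913
9 years * 12 = 108 months, minus 1 month = 107

107 months


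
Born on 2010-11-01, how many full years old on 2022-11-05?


Birth: 2010-11-01
Reference: 2022-11-05
Year difference: 2022 - 2010 = 12

12 years old


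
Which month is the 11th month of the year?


Month 11 of 12

November


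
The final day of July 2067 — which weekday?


July 2067 has 31 days
Anchor: Jan 1, 2067. With p = 2067 - 1 = 2066: (p + p//4 - p//100 + p//400) mod 7 = (2066 + 516 - 20 + 5) mod 7 = 2567 mod 7 = 5 -> Saturday (Mon=0 ... Sun=6)
Days before July (Jan-Jun): 181; July 1 index = (5 + 181) mod 7 = 4 -> Friday
Last day offset: 31 - 1 = 30 days
Weekday index = (4 + 30) mod 7 = 6

Sunday, July 31


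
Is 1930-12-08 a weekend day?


Anchor: Jan 1, 1930. With p = 1930 - 1 = 1929: (p + p//4 - p//100 + p//400) mod 7 = (1929 + 482 - 19 + 4) mod 7 = 2396 mod 7 = 2 -> Wednesday (Mon=0 ... Sun=6)
Day of year: 342; offset = 341
Weekday index = (2 + 341) mod 7 = 0 -> Monday
Weekend days: Saturday, Sunday

No


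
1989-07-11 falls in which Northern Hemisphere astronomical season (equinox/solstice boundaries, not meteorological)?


Date: July 11
Astronomical Summer (approx.; exact equinox/solstice day varies by year): June 21 to September 21
July 11 falls within the Summer window

Summer


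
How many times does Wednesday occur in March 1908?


March 1908 has 31 days
Anchor: Jan 1, 1908. With p = 1908 - 1 = 1907: (p + p//4 - p//100 + p//400) mod 7 = (1907 + 476 - 19 + 4) mod 7 = 2368 mod 7 = 2 -> Wednesday (Mon=0 ... Sun=6)
Days before March (Jan-Feb): 60; March 1 index = (2 + 60) mod 7 = 6 -> Sunday
First Wednesday is March 4
Wednesdays: 4, 11, 18, 25

4 Wednesdays


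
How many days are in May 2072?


May 2072

31 days


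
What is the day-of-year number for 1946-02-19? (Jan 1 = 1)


Date: February 19, 1946
Days in months 1 through 1: 31
Plus 19 days in February

Day of year: 50


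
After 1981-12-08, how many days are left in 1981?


Day of year: 342 of 365
Remaining = 365 - 342

23 days


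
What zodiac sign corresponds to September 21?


Date: September 21
Conventional tropical zodiac dates: Virgo from August 23 onward; Libra starts September 23
September 21 falls within the Virgo range

Virgo


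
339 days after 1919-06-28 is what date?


Start: 1919-06-28, add 339 days
June 1919 has 30 days: 30 - 28 = 2 days to June 30 -> 337 left
July 1919 has 31 days -> 306 left
August 1919 has 31 days -> 275 left
September 1919 has 30 days -> 245 left
October 1919 has 31 days -> 214 left
November 1919 has 30 days -> 184 left
December 1919 has 31 days -> 153 left
January 1920 has 31 days -> 122 left
February 1920 has 29 days -> 93 left
March 1920 has 31 days -> 62 left
April 1920 has 30 days -> 32 left
May 1920 has 31 days -> 1 left
June 1920: 1 <= 30 -> lands on June 1

Result: 1920-06-01


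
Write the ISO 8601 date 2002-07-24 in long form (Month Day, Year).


ISO 2002-07-24 parses as year=2002, month=07, day=24
Month 7 -> July

July 24, 2002


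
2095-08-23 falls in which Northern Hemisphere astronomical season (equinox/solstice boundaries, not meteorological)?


Date: August 23
Astronomical Summer (approx.; exact equinox/solstice day varies by year): June 21 to September 21
August 23 falls within the Summer window

Summer


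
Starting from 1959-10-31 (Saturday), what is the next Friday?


Current: Saturday
Target: Friday
Days ahead: 6

Next Friday: 1959-11-06


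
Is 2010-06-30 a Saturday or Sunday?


Anchor: Jan 1, 2010. With p = 2010 - 1 = 2009: (p + p//4 - p//100 + p//400) mod 7 = (2009 + 502 - 20 + 5) mod 7 = 2496 mod 7 = 4 -> Friday (Mon=0 ... Sun=6)
Day of year: 181; offset = 180
Weekday index = (4 + 180) mod 7 = 2 -> Wednesday
Weekend days: Saturday, Sunday

No


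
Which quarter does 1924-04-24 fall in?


Month: April (month 4)
Q1: Jan-Mar, Q2: Apr-Jun, Q3: Jul-Sep, Q4: Oct-Dec

Q2


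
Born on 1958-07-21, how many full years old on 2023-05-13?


Birth: 1958-07-21
Reference: 2023-05-13
Year difference: 2023 - 1958 = 65
Birthday not yet reached in 2023, subtract 1

64 years old


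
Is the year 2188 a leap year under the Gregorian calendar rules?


Gregorian leap year rule: divisible by 4, but not by 100, unless also by 400.
2188 is divisible by 4 but not 100 -> leap year

Yes


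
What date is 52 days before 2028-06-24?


Start: 2028-06-24, subtract 52 days
Back 24 days from June 24 reaches May 31, 2028 -> 28 left
May 2028: 31 - 28 = 3 -> lands on May 3

Result: 2028-05-03


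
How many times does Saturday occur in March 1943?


March 1943 has 31 days
Anchor: Jan 1, 1943. With p = 1943 - 1 = 1942: (p + p//4 - p//100 + p//400) mod 7 = (1942 + 485 - 19 + 4) mod 7 = 2412 mod 7 = 4 -> Friday (Mon=0 ... Sun=6)
Days before March (Jan-Feb): 59; March 1 index = (4 + 59) mod 7 = 0 -> Monday
First Saturday is March 6
Saturdays: 6, 13, 20, 27

4 Saturdays


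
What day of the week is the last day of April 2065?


April 2065 has 30 days
Anchor: Jan 1, 2065. With p = 2065 - 1 = 2064: (p + p//4 - p//100 + p//400) mod 7 = (2064 + 516 - 20 + 5) mod 7 = 2565 mod 7 = 3 -> Thursday (Mon=0 ... Sun=6)
Days before April (Jan-Mar): 90; April 1 index = (3 + 90) mod 7 = 2 -> Wednesday
Last day offset: 30 - 1 = 29 days
Weekday index = (2 + 29) mod 7 = 3

Thursday, April 30


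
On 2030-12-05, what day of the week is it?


Date: December 5, 2030
Anchor: Jan 1, 2030. With p = 2030 - 1 = 2029: (p + p//4 - p//100 + p//400) mod 7 = (2029 + 507 - 20 + 5) mod 7 = 2521 mod 7 = 1 -> Tuesday (Mon=0 ... Sun=6)
Days before December (Jan-Nov): 334; offset = 334 + 5 - 1 = 338
Weekday index = (1 + 338) mod 7 = 3

Day of the week: Thursday


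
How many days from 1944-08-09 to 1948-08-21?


From 1944-08-09 to 1948-08-21
1944-08-09: days before August = 31 + 29 + 31 + 30 + 31 + 30 + 31 = 213 (1944 is a leap year); day of year = 213 + 9 = 222
1948-08-21: days before August = 31 + 29 + 31 + 30 + 31 + 30 + 31 = 213 (1948 is a leap year); day of year = 213 + 21 = 234
Rest of 1944: 366 - 222 = 144
Full years 1945 (365), 1946 (365), 1947 (365): 1095
Total = 144 + 1095 + 234 = 1473

1473 days


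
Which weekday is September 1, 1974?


Target: September 1, 1974
Anchor: Jan 1, 1974. With p = 1974 - 1 = 1973: (p + p//4 - p//100 + p//400) mod 7 = (1973 + 493 - 19 + 4) mod 7 = 2451 mod 7 = 1 -> Tuesday (Mon=0 ... Sun=6)
Days before September (Jan-Aug): 243 days
Weekday index = (1 + 243) mod 7 = 6

Sunday


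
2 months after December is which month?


December is month 12
12 + 2 = 14; wrap: 14 - 12 = 2

February


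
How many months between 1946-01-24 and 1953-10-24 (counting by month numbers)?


From January 1946 to October 1953
7 years * 12 = 84 months, plus 9 months = 93

93 months


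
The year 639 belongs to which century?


Century = (year - 1) // 100 + 1
= (639 - 1) // 100 + 1
= 638 // 100 + 1
= 6 + 1

7th century


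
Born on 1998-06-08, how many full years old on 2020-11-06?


Birth: 1998-06-08
Reference: 2020-11-06
Year difference: 2020 - 1998 = 22

22 years old


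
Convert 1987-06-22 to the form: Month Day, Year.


ISO 1987-06-22 parses as year=1987, month=06, day=22
Month 6 -> June

June 22, 1987


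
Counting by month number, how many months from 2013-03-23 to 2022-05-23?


From March 2013 to May 2022
9 years * 12 = 108 months, plus 2 months = 110

110 months


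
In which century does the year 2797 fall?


Century = (year - 1) // 100 + 1
= (2797 - 1) // 100 + 1
= 2796 // 100 + 1
= 27 + 1

28th century


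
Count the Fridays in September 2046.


September 2046 has 30 days
Anchor: Jan 1, 2046. With p = 2046 - 1 = 2045: (p + p//4 - p//100 + p//400) mod 7 = (2045 + 511 - 20 + 5) mod 7 = 2541 mod 7 = 0 -> Monday (Mon=0 ... Sun=6)
Days before September (Jan-Aug): 243; September 1 index = (0 + 243) mod 7 = 5 -> Saturday
First Friday is September 7
Fridays: 7, 14, 21, 28

4 Fridays


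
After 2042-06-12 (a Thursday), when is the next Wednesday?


Current: Thursday
Target: Wednesday
Days ahead: 6

Next Wednesday: 2042-06-18


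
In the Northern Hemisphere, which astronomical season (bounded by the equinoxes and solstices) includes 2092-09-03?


Date: September 3
Astronomical Summer (approx.; exact equinox/solstice day varies by year): June 21 to September 21
September 3 falls within the Summer window

Summer


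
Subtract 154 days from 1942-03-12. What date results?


Start: 1942-03-12, subtract 154 days
Back 12 days from March 12 reaches February 28, 1942 -> 142 left
February 1942 has 28 days -> back to January 31, 1942 -> 114 left
January 1942 has 31 days -> back to December 31, 1941 -> 83 left
December 1941 has 31 days -> back to November 30, 1941 -> 52 left
November 1941 has 30 days -> back to October 31, 1941 -> 22 left
October 1941: 31 - 22 = 9 -> lands on October 9

Result: 1941-10-09


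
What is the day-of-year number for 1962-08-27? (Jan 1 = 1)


Date: August 27, 1962
Days in months 1 through 7: 212
Plus 27 days in August

Day of year: 239


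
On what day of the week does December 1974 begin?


Target: December 1, 1974
Anchor: Jan 1, 1974. With p = 1974 - 1 = 1973: (p + p//4 - p//100 + p//400) mod 7 = (1973 + 493 - 19 + 4) mod 7 = 2451 mod 7 = 1 -> Tuesday (Mon=0 ... Sun=6)
Days before December (Jan-Nov): 334 days
Weekday index = (1 + 334) mod 7 = 6

Sunday


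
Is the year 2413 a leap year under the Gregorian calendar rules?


Gregorian leap year rule: divisible by 4, but not by 100, unless also by 400.
2413 is not divisible by 4 -> not a leap year

No


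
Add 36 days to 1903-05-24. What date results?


Start: 1903-05-24, add 36 days
May 1903 has 31 days: 31 - 24 = 7 days to May 31 -> 29 left
June 1903: 29 <= 30 -> lands on June 29

Result: 1903-06-29


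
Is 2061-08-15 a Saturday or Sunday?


Anchor: Jan 1, 2061. With p = 2061 - 1 = 2060: (p + p//4 - p//100 + p//400) mod 7 = (2060 + 515 - 20 + 5) mod 7 = 2560 mod 7 = 5 -> Saturday (Mon=0 ... Sun=6)
Day of year: 227; offset = 226
Weekday index = (5 + 226) mod 7 = 0 -> Monday
Weekend days: Saturday, Sunday

No


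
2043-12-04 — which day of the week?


Date: December 4, 2043
Anchor: Jan 1, 2043. With p = 2043 - 1 = 2042: (p + p//4 - p//100 + p//400) mod 7 = (2042 + 510 - 20 + 5) mod 7 = 2537 mod 7 = 3 -> Thursday (Mon=0 ... Sun=6)
Days before December (Jan-Nov): 334; offset = 334 + 4 - 1 = 337
Weekday index = (3 + 337) mod 7 = 4

Day of the week: Friday


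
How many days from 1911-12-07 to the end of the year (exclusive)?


Day of year: 341 of 365
Remaining = 365 - 341

24 days


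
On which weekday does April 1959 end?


April 1959 has 30 days
Anchor: Jan 1, 1959. With p = 1959 - 1 = 1958: (p + p//4 - p//100 + p//400) mod 7 = (1958 + 489 - 19 + 4) mod 7 = 2432 mod 7 = 3 -> Thursday (Mon=0 ... Sun=6)
Days before April (Jan-Mar): 90; April 1 index = (3 + 90) mod 7 = 2 -> Wednesday
Last day offset: 30 - 1 = 29 days
Weekday index = (2 + 29) mod 7 = 3

Thursday, April 30


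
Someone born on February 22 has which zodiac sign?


Date: February 22
Conventional tropical zodiac dates: Pisces from February 19 onward; Aries starts March 21
February 22 falls within the Pisces range

Pisces


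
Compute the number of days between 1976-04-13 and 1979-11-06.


From 1976-04-13 to 1979-11-06
1976-04-13: days before April = 31 + 29 + 31 = 91 (1976 is a leap year); day of year = 91 + 13 = 104
1979-11-06: days before November = 31 + 28 + 31 + 30 + 31 + 30 + 31 + 31 + 30 + 31 = 304 (1979 is not a leap year); day of year = 304 + 6 = 310
Rest of 1976: 366 - 104 = 262
Full years 1977 (365), 1978 (365): 730
Total = 262 + 730 + 310 = 1302

1302 days


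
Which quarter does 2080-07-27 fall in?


Month: July (month 7)
Q1: Jan-Mar, Q2: Apr-Jun, Q3: Jul-Sep, Q4: Oct-Dec

Q3


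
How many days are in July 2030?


July 2030

31 days


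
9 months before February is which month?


February is month 2
2 - 9 = -7; wrap: -7 + 12 = 5

May


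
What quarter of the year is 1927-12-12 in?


Month: December (month 12)
Q1: Jan-Mar, Q2: Apr-Jun, Q3: Jul-Sep, Q4: Oct-Dec

Q4


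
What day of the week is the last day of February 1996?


February 1996 has 29 days
Anchor: Jan 1, 1996. With p = 1996 - 1 = 1995: (p + p//4 - p//100 + p//400) mod 7 = (1995 + 498 - 19 + 4) mod 7 = 2478 mod 7 = 0 -> Monday (Mon=0 ... Sun=6)
Days before February (Jan): 31; February 1 index = (0 + 31) mod 7 = 3 -> Thursday
Last day offset: 29 - 1 = 28 days
Weekday index = (3 + 28) mod 7 = 3

Thursday, February 29


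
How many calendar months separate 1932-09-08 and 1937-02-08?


From September 1932 to February 1937
5 years * 12 = 60 months, minus 7 months = 53

53 months


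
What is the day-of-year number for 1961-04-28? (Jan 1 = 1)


Date: April 28, 1961
Days in months 1 through 3: 90
Plus 28 days in April

Day of year: 118


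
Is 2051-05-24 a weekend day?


Anchor: Jan 1, 2051. With p = 2051 - 1 = 2050: (p + p//4 - p//100 + p//400) mod 7 = (2050 + 512 - 20 + 5) mod 7 = 2547 mod 7 = 6 -> Sunday (Mon=0 ... Sun=6)
Day of year: 144; offset = 143
Weekday index = (6 + 143) mod 7 = 2 -> Wednesday
Weekend days: Saturday, Sunday

No


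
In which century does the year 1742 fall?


Century = (year - 1) // 100 + 1
= (1742 - 1) // 100 + 1
= 1741 // 100 + 1
= 17 + 1

18th century


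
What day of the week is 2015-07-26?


Date: July 26, 2015
Anchor: Jan 1, 2015. With p = 2015 - 1 = 2014: (p + p//4 - p//100 + p//400) mod 7 = (2014 + 503 - 20 + 5) mod 7 = 2502 mod 7 = 3 -> Thursday (Mon=0 ... Sun=6)
Days before July (Jan-Jun): 181; offset = 181 + 26 - 1 = 206
Weekday index = (3 + 206) mod 7 = 6

Day of the week: Sunday


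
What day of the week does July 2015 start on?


Target: July 1, 2015
Anchor: Jan 1, 2015. With p = 2015 - 1 = 2014: (p + p//4 - p//100 + p//400) mod 7 = (2014 + 503 - 20 + 5) mod 7 = 2502 mod 7 = 3 -> Thursday (Mon=0 ... Sun=6)
Days before July (Jan-Jun): 181 days
Weekday index = (3 + 181) mod 7 = 2

Wednesday


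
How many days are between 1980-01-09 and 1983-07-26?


From 1980-01-09 to 1983-07-26
1980-01-09: day of year = 9
1983-07-26: days before July = 31 + 28 + 31 + 30 + 31 + 30 = 181 (1983 is not a leap year); day of year = 181 + 26 = 207
Rest of 1980: 366 - 9 = 357
Full years 1981 (365), 1982 (365): 730
Total = 357 + 730 + 207 = 1294

1294 days


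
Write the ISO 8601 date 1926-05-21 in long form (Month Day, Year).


ISO 1926-05-21 parses as year=1926, month=05, day=21
Month 5 -> May

May 21, 1926


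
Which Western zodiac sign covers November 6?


Date: November 6
Conventional tropical zodiac dates: Scorpio from October 23 onward; Sagittarius starts November 22
November 6 falls within the Scorpio range

Scorpio


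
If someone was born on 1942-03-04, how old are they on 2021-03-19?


Birth: 1942-03-04
Reference: 2021-03-19
Year difference: 2021 - 1942 = 79

79 years old


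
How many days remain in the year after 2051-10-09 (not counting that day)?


Day of year: 282 of 365
Remaining = 365 - 282

83 days


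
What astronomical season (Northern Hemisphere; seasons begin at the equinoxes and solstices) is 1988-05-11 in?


Date: May 11
Astronomical Spring (approx.; exact equinox/solstice day varies by year): March 20 to June 20
May 11 falls within the Spring window

Spring


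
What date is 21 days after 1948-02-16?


Start: 1948-02-16, add 21 days
February 1948 has 29 days: 29 - 16 = 13 days to February 29 -> 8 left
March 1948: 8 <= 31 -> lands on March 8

Result: 1948-03-08


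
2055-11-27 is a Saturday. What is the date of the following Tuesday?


Current: Saturday
Target: Tuesday
Days ahead: 3

Next Tuesday: 2055-11-30


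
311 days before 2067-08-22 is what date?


Start: 2067-08-22, subtract 311 days
Back 22 days from August 22 reaches July 31, 2067 -> 289 left
July 2067 has 31 days -> back to June 30, 2067 -> 258 left
June 2067 has 30 days -> back to May 31, 2067 -> 228 left
May 2067 has 31 days -> back to April 30, 2067 -> 197 left
April 2067 has 30 days -> back to March 31, 2067 -> 167 left
March 2067 has 31 days -> back to February 28, 2067 -> 136 left
February 2067 has 28 days -> back to January 31, 2067 -> 108 left
January 2067 has 31 days -> back to December 31, 2066 -> 77 left
December 2066 has 31 days -> back to November 30, 2066 -> 46 left
November 2066 has 30 days -> back to October 31, 2066 -> 16 left
October 2066: 31 - 16 = 15 -> lands on October 15

Result: 2066-10-15


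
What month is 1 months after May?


May is month 5
5 + 1 = 6

June


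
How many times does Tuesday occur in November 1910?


November 1910 has 30 days
Anchor: Jan 1, 1910. With p = 1910 - 1 = 1909: (p + p//4 - p//100 + p//400) mod 7 = (1909 + 477 - 19 + 4) mod 7 = 2371 mod 7 = 5 -> Saturday (Mon=0 ... Sun=6)
Days before November (Jan-Oct): 304; November 1 index = (5 + 304) mod 7 = 1 -> Tuesday
First Tuesday is November 1
Tuesdays: 1, 8, 15, 22, 29

5 Tuesdays


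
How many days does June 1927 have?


June 1927

30 days


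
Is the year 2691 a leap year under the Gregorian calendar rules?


Gregorian leap year rule: divisible by 4, but not by 100, unless also by 400.
2691 is not divisible by 4 -> not a leap year

No


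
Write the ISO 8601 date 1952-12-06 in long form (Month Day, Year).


ISO 1952-12-06 parses as year=1952, month=12, day=06
Month 12 -> December

December 6, 1952


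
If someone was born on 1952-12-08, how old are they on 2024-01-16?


Birth: 1952-12-08
Reference: 2024-01-16
Year difference: 2024 - 1952 = 72
Birthday not yet reached in 2024, subtract 1

71 years old


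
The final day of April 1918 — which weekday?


April 1918 has 30 days
Anchor: Jan 1, 1918. With p = 1918 - 1 = 1917: (p + p//4 - p//100 + p//400) mod 7 = (1917 + 479 - 19 + 4) mod 7 = 2381 mod 7 = 1 -> Tuesday (Mon=0 ... Sun=6)
Days before April (Jan-Mar): 90; April 1 index = (1 + 90) mod 7 = 0 -> Monday
Last day offset: 30 - 1 = 29 days
Weekday index = (0 + 29) mod 7 = 1

Tuesday, April 30


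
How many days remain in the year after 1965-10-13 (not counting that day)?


Day of year: 286 of 365
Remaining = 365 - 286

79 days


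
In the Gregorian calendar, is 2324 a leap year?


Gregorian leap year rule: divisible by 4, but not by 100, unless also by 400.
2324 is divisible by 4 but not 100 -> leap year

Yes


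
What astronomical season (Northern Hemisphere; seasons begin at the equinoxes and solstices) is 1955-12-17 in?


Date: December 17
Astronomical Autumn (approx.; exact equinox/solstice day varies by year): September 22 to December 20
December 17 falls within the Autumn window

Autumn


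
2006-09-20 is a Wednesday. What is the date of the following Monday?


Current: Wednesday
Target: Monday
Days ahead: 5

Next Monday: 2006-09-25


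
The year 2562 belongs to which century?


Century = (year - 1) // 100 + 1
= (2562 - 1) // 100 + 1
= 2561 // 100 + 1
= 25 + 1

26th century


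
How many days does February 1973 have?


February 1973 (leap year: no)

28 days


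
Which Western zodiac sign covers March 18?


Date: March 18
Conventional tropical zodiac dates: Pisces from February 19 onward; Aries starts March 21
March 18 falls within the Pisces range

Pisces


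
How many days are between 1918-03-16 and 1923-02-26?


From 1918-03-16 to 1923-02-26
1918-03-16: days before March = 31 + 28 = 59 (1918 is not a leap year); day of year = 59 + 16 = 75
1923-02-26: days before February = 31; day of year = 31 + 26 = 57
Rest of 1918: 365 - 75 = 290
Full years 1919 (365), 1920 (366), 1921 (365), 1922 (365): 1461
Total = 290 + 1461 + 57 = 1808

1808 days


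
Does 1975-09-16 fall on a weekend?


Anchor: Jan 1, 1975. With p = 1975 - 1 = 1974: (p + p//4 - p//100 + p//400) mod 7 = (1974 + 493 - 19 + 4) mod 7 = 2452 mod 7 = 2 -> Wednesday (Mon=0 ... Sun=6)
Day of year: 259; offset = 258
Weekday index = (2 + 258) mod 7 = 1 -> Tuesday
Weekend days: Saturday, Sunday

No
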